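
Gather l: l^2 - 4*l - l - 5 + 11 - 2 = l^2 - 5*l + 4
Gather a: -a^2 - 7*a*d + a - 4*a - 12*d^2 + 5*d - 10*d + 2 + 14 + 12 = -a^2 + a*(-7*d - 3) - 12*d^2 - 5*d + 28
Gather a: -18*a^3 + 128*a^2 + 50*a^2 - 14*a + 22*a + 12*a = -18*a^3 + 178*a^2 + 20*a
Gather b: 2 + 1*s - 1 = s + 1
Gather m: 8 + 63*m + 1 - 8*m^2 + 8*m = -8*m^2 + 71*m + 9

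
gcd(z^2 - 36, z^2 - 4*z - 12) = z - 6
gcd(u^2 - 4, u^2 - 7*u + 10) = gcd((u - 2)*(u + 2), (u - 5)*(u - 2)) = u - 2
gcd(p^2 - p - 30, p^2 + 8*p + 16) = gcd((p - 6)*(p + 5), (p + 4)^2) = 1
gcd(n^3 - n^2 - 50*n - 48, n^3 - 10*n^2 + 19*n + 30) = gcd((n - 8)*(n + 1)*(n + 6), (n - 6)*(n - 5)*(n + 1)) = n + 1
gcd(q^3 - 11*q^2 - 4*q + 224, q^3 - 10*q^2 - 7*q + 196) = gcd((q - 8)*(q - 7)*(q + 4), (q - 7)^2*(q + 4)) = q^2 - 3*q - 28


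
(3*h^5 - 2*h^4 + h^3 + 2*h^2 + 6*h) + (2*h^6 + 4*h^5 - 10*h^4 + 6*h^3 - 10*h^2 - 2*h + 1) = 2*h^6 + 7*h^5 - 12*h^4 + 7*h^3 - 8*h^2 + 4*h + 1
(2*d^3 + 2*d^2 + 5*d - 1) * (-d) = -2*d^4 - 2*d^3 - 5*d^2 + d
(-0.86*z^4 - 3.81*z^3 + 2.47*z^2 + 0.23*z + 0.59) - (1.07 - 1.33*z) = -0.86*z^4 - 3.81*z^3 + 2.47*z^2 + 1.56*z - 0.48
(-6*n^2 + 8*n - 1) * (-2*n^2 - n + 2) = 12*n^4 - 10*n^3 - 18*n^2 + 17*n - 2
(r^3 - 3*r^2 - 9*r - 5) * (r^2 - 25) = r^5 - 3*r^4 - 34*r^3 + 70*r^2 + 225*r + 125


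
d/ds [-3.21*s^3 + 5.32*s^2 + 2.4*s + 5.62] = -9.63*s^2 + 10.64*s + 2.4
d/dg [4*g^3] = 12*g^2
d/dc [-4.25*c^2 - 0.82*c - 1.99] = -8.5*c - 0.82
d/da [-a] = -1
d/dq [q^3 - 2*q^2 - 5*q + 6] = 3*q^2 - 4*q - 5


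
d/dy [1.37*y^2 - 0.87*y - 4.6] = 2.74*y - 0.87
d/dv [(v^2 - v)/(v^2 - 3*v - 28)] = 2*(-v^2 - 28*v + 14)/(v^4 - 6*v^3 - 47*v^2 + 168*v + 784)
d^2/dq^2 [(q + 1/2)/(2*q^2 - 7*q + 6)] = (12*(1 - q)*(2*q^2 - 7*q + 6) + (2*q + 1)*(4*q - 7)^2)/(2*q^2 - 7*q + 6)^3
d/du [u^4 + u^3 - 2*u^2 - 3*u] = 4*u^3 + 3*u^2 - 4*u - 3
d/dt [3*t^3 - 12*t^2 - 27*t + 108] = 9*t^2 - 24*t - 27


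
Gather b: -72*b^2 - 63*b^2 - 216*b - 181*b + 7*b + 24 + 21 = -135*b^2 - 390*b + 45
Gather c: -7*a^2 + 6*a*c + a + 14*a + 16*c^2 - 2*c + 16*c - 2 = -7*a^2 + 15*a + 16*c^2 + c*(6*a + 14) - 2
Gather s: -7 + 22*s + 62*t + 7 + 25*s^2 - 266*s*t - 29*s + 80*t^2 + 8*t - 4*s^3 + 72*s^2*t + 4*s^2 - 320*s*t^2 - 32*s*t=-4*s^3 + s^2*(72*t + 29) + s*(-320*t^2 - 298*t - 7) + 80*t^2 + 70*t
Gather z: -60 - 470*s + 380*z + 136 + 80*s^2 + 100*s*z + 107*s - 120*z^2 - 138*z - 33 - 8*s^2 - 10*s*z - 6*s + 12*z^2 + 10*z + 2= 72*s^2 - 369*s - 108*z^2 + z*(90*s + 252) + 45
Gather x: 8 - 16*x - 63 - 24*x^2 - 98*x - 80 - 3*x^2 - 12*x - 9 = -27*x^2 - 126*x - 144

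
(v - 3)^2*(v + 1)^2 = v^4 - 4*v^3 - 2*v^2 + 12*v + 9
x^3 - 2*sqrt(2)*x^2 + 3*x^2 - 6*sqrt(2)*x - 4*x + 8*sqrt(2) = (x - 1)*(x + 4)*(x - 2*sqrt(2))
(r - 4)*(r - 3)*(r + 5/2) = r^3 - 9*r^2/2 - 11*r/2 + 30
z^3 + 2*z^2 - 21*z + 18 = (z - 3)*(z - 1)*(z + 6)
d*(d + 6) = d^2 + 6*d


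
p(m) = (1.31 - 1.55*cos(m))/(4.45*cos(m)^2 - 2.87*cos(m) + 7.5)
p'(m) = (1.31 - 1.55*cos(m))*(8.9*sin(m)*cos(m) - 2.87*sin(m))/(4.45*cos(m)^2 - 2.87*cos(m) + 7.5)^2 + 1.55*sin(m)/(4.45*cos(m)^2 - 2.87*cos(m) + 7.5) = (-6.8975*cos(m)^2 + 11.659*cos(m) + 7.8653)*sin(m)/(19.8025*cos(m)^4 - 25.543*cos(m)^3 + 74.9869*cos(m)^2 - 43.05*cos(m) + 56.25)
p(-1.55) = 0.17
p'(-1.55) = -0.15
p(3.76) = 0.20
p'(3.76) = 0.02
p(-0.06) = -0.03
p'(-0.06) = -0.01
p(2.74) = 0.20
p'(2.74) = -0.02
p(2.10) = 0.21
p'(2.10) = 0.00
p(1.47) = 0.16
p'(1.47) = 0.17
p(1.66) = 0.19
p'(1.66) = 0.11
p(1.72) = 0.19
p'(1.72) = 0.09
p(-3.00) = 0.19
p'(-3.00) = 0.01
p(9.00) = 0.20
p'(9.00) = -0.02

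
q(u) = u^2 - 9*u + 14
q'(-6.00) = -21.00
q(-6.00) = 104.00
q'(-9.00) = -27.00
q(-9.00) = 176.00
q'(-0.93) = -10.86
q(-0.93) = 23.23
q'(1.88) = -5.24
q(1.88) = 0.61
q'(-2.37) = -13.74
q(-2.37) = 40.95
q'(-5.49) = -19.98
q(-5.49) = 93.55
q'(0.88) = -7.24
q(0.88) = 6.85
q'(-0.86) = -10.72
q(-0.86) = 22.48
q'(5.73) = 2.46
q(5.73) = -4.74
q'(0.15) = -8.70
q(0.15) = 12.67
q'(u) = 2*u - 9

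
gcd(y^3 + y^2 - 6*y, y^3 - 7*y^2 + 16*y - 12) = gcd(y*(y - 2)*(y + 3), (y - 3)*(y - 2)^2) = y - 2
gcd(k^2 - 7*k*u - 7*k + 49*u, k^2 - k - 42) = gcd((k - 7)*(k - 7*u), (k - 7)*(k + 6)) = k - 7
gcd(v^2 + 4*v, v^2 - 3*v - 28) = v + 4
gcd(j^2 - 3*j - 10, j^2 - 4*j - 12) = j + 2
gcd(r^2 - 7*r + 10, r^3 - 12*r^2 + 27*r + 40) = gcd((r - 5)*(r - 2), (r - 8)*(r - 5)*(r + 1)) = r - 5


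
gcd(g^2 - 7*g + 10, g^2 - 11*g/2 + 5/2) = g - 5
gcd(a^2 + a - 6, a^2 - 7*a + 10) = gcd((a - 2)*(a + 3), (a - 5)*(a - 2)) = a - 2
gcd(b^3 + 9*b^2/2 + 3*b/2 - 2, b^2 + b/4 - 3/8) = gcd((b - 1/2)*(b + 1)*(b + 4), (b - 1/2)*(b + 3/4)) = b - 1/2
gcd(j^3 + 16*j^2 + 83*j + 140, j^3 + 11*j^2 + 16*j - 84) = j + 7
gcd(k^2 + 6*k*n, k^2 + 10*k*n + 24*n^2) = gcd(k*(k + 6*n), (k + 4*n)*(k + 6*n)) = k + 6*n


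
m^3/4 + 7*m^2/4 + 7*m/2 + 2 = (m/4 + 1/4)*(m + 2)*(m + 4)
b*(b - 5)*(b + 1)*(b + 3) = b^4 - b^3 - 17*b^2 - 15*b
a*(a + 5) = a^2 + 5*a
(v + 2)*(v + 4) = v^2 + 6*v + 8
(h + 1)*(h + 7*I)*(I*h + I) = I*h^3 - 7*h^2 + 2*I*h^2 - 14*h + I*h - 7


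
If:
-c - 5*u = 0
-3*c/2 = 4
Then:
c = -8/3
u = 8/15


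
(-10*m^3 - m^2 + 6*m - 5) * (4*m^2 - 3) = -40*m^5 - 4*m^4 + 54*m^3 - 17*m^2 - 18*m + 15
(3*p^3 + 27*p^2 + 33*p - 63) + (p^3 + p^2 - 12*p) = 4*p^3 + 28*p^2 + 21*p - 63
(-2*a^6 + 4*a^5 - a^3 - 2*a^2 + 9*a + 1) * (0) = 0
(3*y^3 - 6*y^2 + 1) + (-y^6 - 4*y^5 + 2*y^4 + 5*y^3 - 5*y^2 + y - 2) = -y^6 - 4*y^5 + 2*y^4 + 8*y^3 - 11*y^2 + y - 1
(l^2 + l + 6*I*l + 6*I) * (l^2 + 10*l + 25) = l^4 + 11*l^3 + 6*I*l^3 + 35*l^2 + 66*I*l^2 + 25*l + 210*I*l + 150*I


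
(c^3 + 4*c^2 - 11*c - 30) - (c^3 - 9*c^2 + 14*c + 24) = 13*c^2 - 25*c - 54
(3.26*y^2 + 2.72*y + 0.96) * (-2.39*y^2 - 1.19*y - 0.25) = -7.7914*y^4 - 10.3802*y^3 - 6.3462*y^2 - 1.8224*y - 0.24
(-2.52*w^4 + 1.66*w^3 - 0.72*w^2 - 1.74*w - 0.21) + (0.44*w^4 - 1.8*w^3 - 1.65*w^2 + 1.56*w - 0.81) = -2.08*w^4 - 0.14*w^3 - 2.37*w^2 - 0.18*w - 1.02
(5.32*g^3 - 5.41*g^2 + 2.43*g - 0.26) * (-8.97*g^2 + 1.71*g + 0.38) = -47.7204*g^5 + 57.6249*g^4 - 29.0266*g^3 + 4.4317*g^2 + 0.4788*g - 0.0988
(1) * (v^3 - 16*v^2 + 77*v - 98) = v^3 - 16*v^2 + 77*v - 98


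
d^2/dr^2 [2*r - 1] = 0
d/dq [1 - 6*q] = -6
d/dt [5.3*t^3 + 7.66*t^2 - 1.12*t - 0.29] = 15.9*t^2 + 15.32*t - 1.12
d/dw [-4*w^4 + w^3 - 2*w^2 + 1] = w*(-16*w^2 + 3*w - 4)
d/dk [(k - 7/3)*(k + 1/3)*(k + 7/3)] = 3*k^2 + 2*k/3 - 49/9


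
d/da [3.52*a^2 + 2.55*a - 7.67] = 7.04*a + 2.55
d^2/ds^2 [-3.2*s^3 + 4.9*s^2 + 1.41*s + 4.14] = 9.8 - 19.2*s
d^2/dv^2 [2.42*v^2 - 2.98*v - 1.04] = 4.84000000000000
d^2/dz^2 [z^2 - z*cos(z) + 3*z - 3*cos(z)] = z*cos(z) + 2*sin(z) + 3*cos(z) + 2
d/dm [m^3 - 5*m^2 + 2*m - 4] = 3*m^2 - 10*m + 2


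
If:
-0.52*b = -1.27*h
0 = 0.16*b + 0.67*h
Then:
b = 0.00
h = 0.00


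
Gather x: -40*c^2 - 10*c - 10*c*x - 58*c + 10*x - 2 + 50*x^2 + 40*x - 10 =-40*c^2 - 68*c + 50*x^2 + x*(50 - 10*c) - 12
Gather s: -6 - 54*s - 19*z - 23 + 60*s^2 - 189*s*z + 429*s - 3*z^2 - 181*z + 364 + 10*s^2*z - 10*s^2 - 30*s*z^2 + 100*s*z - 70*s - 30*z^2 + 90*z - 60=s^2*(10*z + 50) + s*(-30*z^2 - 89*z + 305) - 33*z^2 - 110*z + 275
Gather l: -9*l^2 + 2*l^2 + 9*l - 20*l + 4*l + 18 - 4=-7*l^2 - 7*l + 14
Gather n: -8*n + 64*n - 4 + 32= 56*n + 28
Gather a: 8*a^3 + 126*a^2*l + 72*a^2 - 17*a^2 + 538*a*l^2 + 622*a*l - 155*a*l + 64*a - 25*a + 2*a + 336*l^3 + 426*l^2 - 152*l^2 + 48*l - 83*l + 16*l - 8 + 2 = 8*a^3 + a^2*(126*l + 55) + a*(538*l^2 + 467*l + 41) + 336*l^3 + 274*l^2 - 19*l - 6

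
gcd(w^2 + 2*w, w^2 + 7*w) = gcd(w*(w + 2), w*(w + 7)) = w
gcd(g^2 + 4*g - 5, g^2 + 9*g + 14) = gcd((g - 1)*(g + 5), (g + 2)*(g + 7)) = 1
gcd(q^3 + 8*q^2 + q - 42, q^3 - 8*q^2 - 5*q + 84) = q + 3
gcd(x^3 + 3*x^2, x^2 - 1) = 1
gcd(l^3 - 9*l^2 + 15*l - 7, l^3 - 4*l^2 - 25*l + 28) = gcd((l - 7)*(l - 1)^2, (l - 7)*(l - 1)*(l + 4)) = l^2 - 8*l + 7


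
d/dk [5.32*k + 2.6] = 5.32000000000000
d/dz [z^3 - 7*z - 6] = 3*z^2 - 7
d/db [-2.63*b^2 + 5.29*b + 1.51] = 5.29 - 5.26*b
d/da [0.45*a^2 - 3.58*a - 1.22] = 0.9*a - 3.58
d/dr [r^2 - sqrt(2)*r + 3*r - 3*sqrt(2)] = 2*r - sqrt(2) + 3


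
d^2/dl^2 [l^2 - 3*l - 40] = 2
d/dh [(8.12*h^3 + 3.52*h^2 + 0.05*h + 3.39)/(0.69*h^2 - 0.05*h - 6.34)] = (5.6028*h^4 - 0.812*h^3 - 154.6529*h^2 - 49.3118*h - 0.1475)/(0.4761*h^4 - 0.069*h^3 - 8.7467*h^2 + 0.634*h + 40.1956)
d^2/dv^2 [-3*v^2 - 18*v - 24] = -6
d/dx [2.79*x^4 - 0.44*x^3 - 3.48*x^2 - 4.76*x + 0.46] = 11.16*x^3 - 1.32*x^2 - 6.96*x - 4.76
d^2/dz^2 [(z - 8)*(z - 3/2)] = 2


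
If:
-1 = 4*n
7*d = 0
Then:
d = 0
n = -1/4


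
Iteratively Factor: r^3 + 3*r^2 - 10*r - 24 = (r - 3)*(r^2 + 6*r + 8) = (r - 3)*(r + 2)*(r + 4)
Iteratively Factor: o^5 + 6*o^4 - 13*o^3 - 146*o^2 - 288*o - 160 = (o - 5)*(o^4 + 11*o^3 + 42*o^2 + 64*o + 32) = (o - 5)*(o + 4)*(o^3 + 7*o^2 + 14*o + 8) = (o - 5)*(o + 2)*(o + 4)*(o^2 + 5*o + 4) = (o - 5)*(o + 2)*(o + 4)^2*(o + 1)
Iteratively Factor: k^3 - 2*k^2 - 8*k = (k)*(k^2 - 2*k - 8) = k*(k + 2)*(k - 4)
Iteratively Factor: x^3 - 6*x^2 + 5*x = (x - 1)*(x^2 - 5*x) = (x - 5)*(x - 1)*(x)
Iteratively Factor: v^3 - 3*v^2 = (v)*(v^2 - 3*v) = v^2*(v - 3)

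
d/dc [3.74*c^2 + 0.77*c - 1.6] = 7.48*c + 0.77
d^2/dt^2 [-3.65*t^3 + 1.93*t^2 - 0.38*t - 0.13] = 3.86 - 21.9*t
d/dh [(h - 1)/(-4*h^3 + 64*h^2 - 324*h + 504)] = (-h^3 + 16*h^2 - 81*h + (h - 1)*(3*h^2 - 32*h + 81) + 126)/(4*(h^3 - 16*h^2 + 81*h - 126)^2)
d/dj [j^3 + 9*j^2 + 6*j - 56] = 3*j^2 + 18*j + 6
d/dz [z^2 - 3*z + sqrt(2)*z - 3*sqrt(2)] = 2*z - 3 + sqrt(2)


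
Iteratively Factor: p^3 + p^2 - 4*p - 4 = (p + 2)*(p^2 - p - 2) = (p + 1)*(p + 2)*(p - 2)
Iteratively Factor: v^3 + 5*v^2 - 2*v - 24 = (v + 4)*(v^2 + v - 6) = (v + 3)*(v + 4)*(v - 2)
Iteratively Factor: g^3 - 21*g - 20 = (g - 5)*(g^2 + 5*g + 4) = (g - 5)*(g + 4)*(g + 1)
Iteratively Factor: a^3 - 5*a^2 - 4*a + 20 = (a - 2)*(a^2 - 3*a - 10) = (a - 5)*(a - 2)*(a + 2)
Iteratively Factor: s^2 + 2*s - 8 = (s - 2)*(s + 4)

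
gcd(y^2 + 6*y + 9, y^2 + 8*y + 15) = y + 3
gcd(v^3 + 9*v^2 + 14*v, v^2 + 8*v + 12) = v + 2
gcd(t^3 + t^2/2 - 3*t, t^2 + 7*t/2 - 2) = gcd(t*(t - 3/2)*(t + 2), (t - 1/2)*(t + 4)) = 1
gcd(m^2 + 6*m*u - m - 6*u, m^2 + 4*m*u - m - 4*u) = m - 1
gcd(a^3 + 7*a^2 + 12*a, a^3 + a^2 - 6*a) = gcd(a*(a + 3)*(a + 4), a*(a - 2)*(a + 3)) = a^2 + 3*a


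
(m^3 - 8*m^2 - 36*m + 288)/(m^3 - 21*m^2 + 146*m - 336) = (m + 6)/(m - 7)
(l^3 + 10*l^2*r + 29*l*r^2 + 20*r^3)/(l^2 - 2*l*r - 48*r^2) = (-l^3 - 10*l^2*r - 29*l*r^2 - 20*r^3)/(-l^2 + 2*l*r + 48*r^2)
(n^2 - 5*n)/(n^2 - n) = (n - 5)/(n - 1)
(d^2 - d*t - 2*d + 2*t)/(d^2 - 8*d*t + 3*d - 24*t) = (d^2 - d*t - 2*d + 2*t)/(d^2 - 8*d*t + 3*d - 24*t)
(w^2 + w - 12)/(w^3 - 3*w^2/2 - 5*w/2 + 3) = 2*(w^2 + w - 12)/(2*w^3 - 3*w^2 - 5*w + 6)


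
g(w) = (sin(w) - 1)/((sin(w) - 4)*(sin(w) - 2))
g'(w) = cos(w)/((sin(w) - 4)*(sin(w) - 2)) - (sin(w) - 1)*cos(w)/((sin(w) - 4)*(sin(w) - 2)^2) - (sin(w) - 1)*cos(w)/((sin(w) - 4)^2*(sin(w) - 2)) = (2*sin(w) + cos(w)^2 + 1)*cos(w)/((sin(w) - 4)^2*(sin(w) - 2)^2)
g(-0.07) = -0.13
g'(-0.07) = 0.03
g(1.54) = -0.00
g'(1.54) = 0.01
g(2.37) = -0.07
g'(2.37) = -0.11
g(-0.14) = -0.13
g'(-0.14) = 0.02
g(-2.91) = -0.13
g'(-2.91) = -0.02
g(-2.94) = -0.13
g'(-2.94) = -0.02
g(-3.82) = -0.08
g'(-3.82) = -0.10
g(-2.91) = -0.13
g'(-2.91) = -0.02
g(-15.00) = -0.13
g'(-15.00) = 0.00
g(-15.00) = -0.13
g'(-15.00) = 0.00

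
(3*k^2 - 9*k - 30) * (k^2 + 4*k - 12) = 3*k^4 + 3*k^3 - 102*k^2 - 12*k + 360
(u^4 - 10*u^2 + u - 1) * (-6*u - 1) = -6*u^5 - u^4 + 60*u^3 + 4*u^2 + 5*u + 1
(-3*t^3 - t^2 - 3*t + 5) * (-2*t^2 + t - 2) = 6*t^5 - t^4 + 11*t^3 - 11*t^2 + 11*t - 10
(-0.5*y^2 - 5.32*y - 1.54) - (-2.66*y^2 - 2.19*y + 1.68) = 2.16*y^2 - 3.13*y - 3.22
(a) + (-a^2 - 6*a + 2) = -a^2 - 5*a + 2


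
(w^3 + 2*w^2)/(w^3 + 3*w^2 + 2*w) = w/(w + 1)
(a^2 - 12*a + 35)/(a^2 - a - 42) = (a - 5)/(a + 6)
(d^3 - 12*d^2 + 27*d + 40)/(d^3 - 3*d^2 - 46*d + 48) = (d^2 - 4*d - 5)/(d^2 + 5*d - 6)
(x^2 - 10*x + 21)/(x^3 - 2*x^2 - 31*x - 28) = (x - 3)/(x^2 + 5*x + 4)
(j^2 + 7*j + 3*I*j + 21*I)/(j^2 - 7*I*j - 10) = (j^2 + j*(7 + 3*I) + 21*I)/(j^2 - 7*I*j - 10)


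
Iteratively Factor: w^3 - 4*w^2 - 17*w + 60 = (w - 3)*(w^2 - w - 20) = (w - 3)*(w + 4)*(w - 5)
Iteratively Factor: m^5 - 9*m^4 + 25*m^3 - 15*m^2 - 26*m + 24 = (m + 1)*(m^4 - 10*m^3 + 35*m^2 - 50*m + 24) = (m - 3)*(m + 1)*(m^3 - 7*m^2 + 14*m - 8) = (m - 4)*(m - 3)*(m + 1)*(m^2 - 3*m + 2) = (m - 4)*(m - 3)*(m - 2)*(m + 1)*(m - 1)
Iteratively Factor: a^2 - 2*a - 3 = (a + 1)*(a - 3)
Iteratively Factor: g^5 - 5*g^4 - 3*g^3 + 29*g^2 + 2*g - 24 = (g - 1)*(g^4 - 4*g^3 - 7*g^2 + 22*g + 24) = (g - 4)*(g - 1)*(g^3 - 7*g - 6) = (g - 4)*(g - 3)*(g - 1)*(g^2 + 3*g + 2) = (g - 4)*(g - 3)*(g - 1)*(g + 2)*(g + 1)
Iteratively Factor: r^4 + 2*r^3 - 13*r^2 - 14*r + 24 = (r - 1)*(r^3 + 3*r^2 - 10*r - 24) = (r - 3)*(r - 1)*(r^2 + 6*r + 8) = (r - 3)*(r - 1)*(r + 2)*(r + 4)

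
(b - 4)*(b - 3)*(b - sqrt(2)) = b^3 - 7*b^2 - sqrt(2)*b^2 + 7*sqrt(2)*b + 12*b - 12*sqrt(2)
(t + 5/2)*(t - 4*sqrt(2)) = t^2 - 4*sqrt(2)*t + 5*t/2 - 10*sqrt(2)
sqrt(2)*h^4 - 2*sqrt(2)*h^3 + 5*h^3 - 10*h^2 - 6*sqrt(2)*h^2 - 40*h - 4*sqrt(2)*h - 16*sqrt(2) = (h - 4)*(h + 2)*(h + 2*sqrt(2))*(sqrt(2)*h + 1)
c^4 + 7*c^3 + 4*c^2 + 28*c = c*(c + 7)*(c - 2*I)*(c + 2*I)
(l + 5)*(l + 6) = l^2 + 11*l + 30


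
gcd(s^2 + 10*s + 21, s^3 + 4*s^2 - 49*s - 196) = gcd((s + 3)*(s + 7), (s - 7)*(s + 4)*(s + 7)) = s + 7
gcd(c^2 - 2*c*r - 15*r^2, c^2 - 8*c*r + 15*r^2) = -c + 5*r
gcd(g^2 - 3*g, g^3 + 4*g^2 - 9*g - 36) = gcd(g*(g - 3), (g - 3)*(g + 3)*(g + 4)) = g - 3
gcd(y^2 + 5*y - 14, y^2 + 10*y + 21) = y + 7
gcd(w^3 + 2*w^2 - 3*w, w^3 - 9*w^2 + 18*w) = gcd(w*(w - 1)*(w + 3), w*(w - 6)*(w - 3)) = w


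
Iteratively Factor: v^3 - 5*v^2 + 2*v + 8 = (v - 2)*(v^2 - 3*v - 4) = (v - 2)*(v + 1)*(v - 4)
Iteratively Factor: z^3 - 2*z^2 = (z)*(z^2 - 2*z) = z*(z - 2)*(z)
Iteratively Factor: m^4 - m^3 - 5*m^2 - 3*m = (m + 1)*(m^3 - 2*m^2 - 3*m) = (m + 1)^2*(m^2 - 3*m) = m*(m + 1)^2*(m - 3)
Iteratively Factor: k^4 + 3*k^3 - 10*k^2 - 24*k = (k)*(k^3 + 3*k^2 - 10*k - 24) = k*(k - 3)*(k^2 + 6*k + 8) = k*(k - 3)*(k + 2)*(k + 4)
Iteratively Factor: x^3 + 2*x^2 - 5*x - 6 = (x - 2)*(x^2 + 4*x + 3) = (x - 2)*(x + 1)*(x + 3)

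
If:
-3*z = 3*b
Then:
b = -z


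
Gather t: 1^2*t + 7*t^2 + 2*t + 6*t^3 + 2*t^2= 6*t^3 + 9*t^2 + 3*t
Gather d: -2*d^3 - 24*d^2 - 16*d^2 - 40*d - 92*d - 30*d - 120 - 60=-2*d^3 - 40*d^2 - 162*d - 180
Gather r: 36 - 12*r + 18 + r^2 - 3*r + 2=r^2 - 15*r + 56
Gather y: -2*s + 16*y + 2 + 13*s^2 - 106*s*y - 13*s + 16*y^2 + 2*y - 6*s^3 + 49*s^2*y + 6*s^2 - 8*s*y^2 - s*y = -6*s^3 + 19*s^2 - 15*s + y^2*(16 - 8*s) + y*(49*s^2 - 107*s + 18) + 2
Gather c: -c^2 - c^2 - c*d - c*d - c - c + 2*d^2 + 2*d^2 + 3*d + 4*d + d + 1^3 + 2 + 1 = -2*c^2 + c*(-2*d - 2) + 4*d^2 + 8*d + 4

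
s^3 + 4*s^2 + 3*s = s*(s + 1)*(s + 3)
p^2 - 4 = (p - 2)*(p + 2)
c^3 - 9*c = c*(c - 3)*(c + 3)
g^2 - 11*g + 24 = (g - 8)*(g - 3)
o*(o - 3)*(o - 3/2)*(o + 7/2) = o^4 - o^3 - 45*o^2/4 + 63*o/4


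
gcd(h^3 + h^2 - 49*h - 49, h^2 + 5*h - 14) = h + 7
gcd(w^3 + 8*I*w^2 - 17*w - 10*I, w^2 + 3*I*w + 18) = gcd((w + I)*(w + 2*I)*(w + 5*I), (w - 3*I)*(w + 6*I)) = 1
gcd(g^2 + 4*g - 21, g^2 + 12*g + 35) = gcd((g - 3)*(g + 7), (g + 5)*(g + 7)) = g + 7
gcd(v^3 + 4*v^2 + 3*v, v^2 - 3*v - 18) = v + 3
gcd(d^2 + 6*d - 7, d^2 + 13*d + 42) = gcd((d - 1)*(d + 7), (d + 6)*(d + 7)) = d + 7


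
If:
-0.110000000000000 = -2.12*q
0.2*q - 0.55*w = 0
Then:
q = 0.05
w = 0.02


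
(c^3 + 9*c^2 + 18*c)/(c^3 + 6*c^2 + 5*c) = (c^2 + 9*c + 18)/(c^2 + 6*c + 5)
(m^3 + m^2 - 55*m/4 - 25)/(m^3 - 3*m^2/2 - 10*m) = (m + 5/2)/m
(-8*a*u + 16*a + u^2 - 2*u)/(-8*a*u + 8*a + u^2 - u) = (u - 2)/(u - 1)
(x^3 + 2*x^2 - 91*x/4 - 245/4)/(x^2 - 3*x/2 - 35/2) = x + 7/2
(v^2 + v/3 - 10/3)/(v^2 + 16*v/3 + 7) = (3*v^2 + v - 10)/(3*v^2 + 16*v + 21)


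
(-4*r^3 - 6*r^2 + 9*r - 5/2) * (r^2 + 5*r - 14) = -4*r^5 - 26*r^4 + 35*r^3 + 253*r^2/2 - 277*r/2 + 35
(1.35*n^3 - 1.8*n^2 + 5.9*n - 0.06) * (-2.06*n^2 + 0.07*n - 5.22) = -2.781*n^5 + 3.8025*n^4 - 19.327*n^3 + 9.9326*n^2 - 30.8022*n + 0.3132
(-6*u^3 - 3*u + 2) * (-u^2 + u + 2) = 6*u^5 - 6*u^4 - 9*u^3 - 5*u^2 - 4*u + 4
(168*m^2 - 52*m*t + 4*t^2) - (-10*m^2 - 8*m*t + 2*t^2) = 178*m^2 - 44*m*t + 2*t^2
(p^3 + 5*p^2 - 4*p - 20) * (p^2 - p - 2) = p^5 + 4*p^4 - 11*p^3 - 26*p^2 + 28*p + 40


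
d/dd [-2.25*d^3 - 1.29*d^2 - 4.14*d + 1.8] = -6.75*d^2 - 2.58*d - 4.14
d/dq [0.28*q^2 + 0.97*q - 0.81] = 0.56*q + 0.97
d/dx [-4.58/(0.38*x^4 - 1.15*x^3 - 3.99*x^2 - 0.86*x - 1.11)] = (6.9616*x^3 - 15.801*x^2 - 36.5484*x - 3.9388)/(-0.38*x^4 + 1.15*x^3 + 3.99*x^2 + 0.86*x + 1.11)^2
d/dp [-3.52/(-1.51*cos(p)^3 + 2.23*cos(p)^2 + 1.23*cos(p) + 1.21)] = (15.9456*cos(p)^2 - 15.6992*cos(p) - 4.3296)*sin(p)/(-1.51*cos(p)^3 + 2.23*cos(p)^2 + 1.23*cos(p) + 1.21)^2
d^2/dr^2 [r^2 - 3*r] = 2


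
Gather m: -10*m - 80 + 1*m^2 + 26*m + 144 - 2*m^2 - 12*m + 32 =-m^2 + 4*m + 96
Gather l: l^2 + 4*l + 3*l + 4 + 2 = l^2 + 7*l + 6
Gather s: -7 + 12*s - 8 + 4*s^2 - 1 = 4*s^2 + 12*s - 16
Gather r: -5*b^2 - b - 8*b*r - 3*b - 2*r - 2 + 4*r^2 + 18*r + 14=-5*b^2 - 4*b + 4*r^2 + r*(16 - 8*b) + 12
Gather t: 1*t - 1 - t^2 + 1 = -t^2 + t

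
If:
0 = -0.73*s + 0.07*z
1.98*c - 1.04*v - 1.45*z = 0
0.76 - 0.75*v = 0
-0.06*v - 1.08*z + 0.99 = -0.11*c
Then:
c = 1.26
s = 0.09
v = 1.01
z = 0.99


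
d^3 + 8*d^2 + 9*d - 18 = (d - 1)*(d + 3)*(d + 6)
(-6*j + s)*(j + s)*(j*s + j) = -6*j^3*s - 6*j^3 - 5*j^2*s^2 - 5*j^2*s + j*s^3 + j*s^2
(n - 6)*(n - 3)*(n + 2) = n^3 - 7*n^2 + 36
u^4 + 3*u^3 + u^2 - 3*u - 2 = (u - 1)*(u + 1)^2*(u + 2)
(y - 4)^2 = y^2 - 8*y + 16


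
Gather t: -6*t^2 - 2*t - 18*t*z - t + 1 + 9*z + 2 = -6*t^2 + t*(-18*z - 3) + 9*z + 3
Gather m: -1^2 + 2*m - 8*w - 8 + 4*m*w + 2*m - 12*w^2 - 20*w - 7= m*(4*w + 4) - 12*w^2 - 28*w - 16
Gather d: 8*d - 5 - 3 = 8*d - 8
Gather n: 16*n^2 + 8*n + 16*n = 16*n^2 + 24*n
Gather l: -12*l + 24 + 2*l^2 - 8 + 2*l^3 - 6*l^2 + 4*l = 2*l^3 - 4*l^2 - 8*l + 16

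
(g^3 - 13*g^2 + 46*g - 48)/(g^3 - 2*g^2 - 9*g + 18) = (g - 8)/(g + 3)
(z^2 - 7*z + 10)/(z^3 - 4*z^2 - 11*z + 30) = 1/(z + 3)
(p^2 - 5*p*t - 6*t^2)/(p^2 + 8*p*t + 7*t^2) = (p - 6*t)/(p + 7*t)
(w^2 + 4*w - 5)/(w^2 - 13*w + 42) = (w^2 + 4*w - 5)/(w^2 - 13*w + 42)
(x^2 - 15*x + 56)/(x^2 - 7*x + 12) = (x^2 - 15*x + 56)/(x^2 - 7*x + 12)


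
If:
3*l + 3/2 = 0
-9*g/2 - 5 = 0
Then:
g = -10/9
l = -1/2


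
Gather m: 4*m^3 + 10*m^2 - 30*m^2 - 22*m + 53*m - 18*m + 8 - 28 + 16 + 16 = 4*m^3 - 20*m^2 + 13*m + 12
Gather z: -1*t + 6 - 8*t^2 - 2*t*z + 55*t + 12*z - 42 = -8*t^2 + 54*t + z*(12 - 2*t) - 36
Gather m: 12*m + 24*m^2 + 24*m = 24*m^2 + 36*m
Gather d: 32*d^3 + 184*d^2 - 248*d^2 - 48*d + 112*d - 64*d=32*d^3 - 64*d^2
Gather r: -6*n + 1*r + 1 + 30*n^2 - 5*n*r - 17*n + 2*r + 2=30*n^2 - 23*n + r*(3 - 5*n) + 3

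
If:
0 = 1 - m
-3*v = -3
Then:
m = 1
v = 1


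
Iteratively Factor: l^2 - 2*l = (l - 2)*(l)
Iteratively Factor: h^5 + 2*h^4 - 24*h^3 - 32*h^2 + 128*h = (h + 4)*(h^4 - 2*h^3 - 16*h^2 + 32*h) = (h + 4)^2*(h^3 - 6*h^2 + 8*h) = h*(h + 4)^2*(h^2 - 6*h + 8) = h*(h - 4)*(h + 4)^2*(h - 2)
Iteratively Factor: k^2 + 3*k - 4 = (k - 1)*(k + 4)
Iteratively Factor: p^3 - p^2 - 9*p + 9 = (p - 3)*(p^2 + 2*p - 3) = (p - 3)*(p + 3)*(p - 1)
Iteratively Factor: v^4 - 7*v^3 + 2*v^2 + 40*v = (v - 5)*(v^3 - 2*v^2 - 8*v) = v*(v - 5)*(v^2 - 2*v - 8) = v*(v - 5)*(v + 2)*(v - 4)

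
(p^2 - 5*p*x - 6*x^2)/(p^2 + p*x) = (p - 6*x)/p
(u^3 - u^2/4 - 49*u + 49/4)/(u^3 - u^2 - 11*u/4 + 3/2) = (4*u^3 - u^2 - 196*u + 49)/(4*u^3 - 4*u^2 - 11*u + 6)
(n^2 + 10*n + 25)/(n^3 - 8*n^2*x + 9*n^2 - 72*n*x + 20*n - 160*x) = (-n - 5)/(-n^2 + 8*n*x - 4*n + 32*x)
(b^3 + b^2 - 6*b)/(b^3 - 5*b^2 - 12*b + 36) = b/(b - 6)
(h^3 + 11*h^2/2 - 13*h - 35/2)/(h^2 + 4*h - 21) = (2*h^2 - 3*h - 5)/(2*(h - 3))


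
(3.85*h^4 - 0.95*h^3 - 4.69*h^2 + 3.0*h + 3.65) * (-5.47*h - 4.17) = -21.0595*h^5 - 10.858*h^4 + 29.6158*h^3 + 3.1473*h^2 - 32.4755*h - 15.2205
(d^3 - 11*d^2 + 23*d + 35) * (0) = 0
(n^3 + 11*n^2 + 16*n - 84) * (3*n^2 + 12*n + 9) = 3*n^5 + 45*n^4 + 189*n^3 + 39*n^2 - 864*n - 756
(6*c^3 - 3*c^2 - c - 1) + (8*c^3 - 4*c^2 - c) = 14*c^3 - 7*c^2 - 2*c - 1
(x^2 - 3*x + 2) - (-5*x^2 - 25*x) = 6*x^2 + 22*x + 2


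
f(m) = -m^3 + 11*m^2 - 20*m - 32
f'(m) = -3*m^2 + 22*m - 20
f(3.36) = -12.95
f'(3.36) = 20.05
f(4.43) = 8.34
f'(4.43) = 18.59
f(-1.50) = 26.12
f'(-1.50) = -59.75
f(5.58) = 25.16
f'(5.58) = 9.35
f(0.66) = -40.70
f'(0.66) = -6.79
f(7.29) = 19.36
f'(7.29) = -19.05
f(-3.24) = 182.29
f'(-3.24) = -122.77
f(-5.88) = 669.22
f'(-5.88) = -253.08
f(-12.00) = 3520.00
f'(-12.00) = -716.00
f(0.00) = -32.00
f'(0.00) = -20.00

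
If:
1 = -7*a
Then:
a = -1/7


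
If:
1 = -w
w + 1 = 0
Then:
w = -1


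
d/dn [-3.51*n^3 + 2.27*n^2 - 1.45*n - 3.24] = -10.53*n^2 + 4.54*n - 1.45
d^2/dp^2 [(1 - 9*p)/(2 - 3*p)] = 90/(3*p - 2)^3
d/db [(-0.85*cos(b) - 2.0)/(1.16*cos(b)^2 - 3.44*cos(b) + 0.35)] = (-0.986*cos(b)^2 - 4.64*cos(b) + 7.1775)*sin(b)/(1.3456*cos(b)^4 - 7.9808*cos(b)^3 + 12.6456*cos(b)^2 - 2.408*cos(b) + 0.1225)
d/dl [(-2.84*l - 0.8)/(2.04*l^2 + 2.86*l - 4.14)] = (5.7936*l^2 + 3.264*l + 14.0456)/(4.1616*l^4 + 11.6688*l^3 - 8.7116*l^2 - 23.6808*l + 17.1396)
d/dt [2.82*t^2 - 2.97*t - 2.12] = 5.64*t - 2.97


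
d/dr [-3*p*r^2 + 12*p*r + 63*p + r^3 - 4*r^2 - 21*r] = -6*p*r + 12*p + 3*r^2 - 8*r - 21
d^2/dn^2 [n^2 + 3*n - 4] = 2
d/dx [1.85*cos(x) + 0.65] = -1.85*sin(x)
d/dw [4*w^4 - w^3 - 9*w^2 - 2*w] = 16*w^3 - 3*w^2 - 18*w - 2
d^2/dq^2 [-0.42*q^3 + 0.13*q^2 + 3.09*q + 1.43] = 0.26 - 2.52*q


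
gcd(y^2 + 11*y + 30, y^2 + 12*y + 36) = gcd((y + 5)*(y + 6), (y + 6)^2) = y + 6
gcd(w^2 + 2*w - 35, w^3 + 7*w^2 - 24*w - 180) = w - 5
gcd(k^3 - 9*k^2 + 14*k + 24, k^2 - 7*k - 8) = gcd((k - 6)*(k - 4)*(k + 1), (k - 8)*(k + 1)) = k + 1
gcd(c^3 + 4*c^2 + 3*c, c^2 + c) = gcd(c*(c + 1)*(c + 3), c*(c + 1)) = c^2 + c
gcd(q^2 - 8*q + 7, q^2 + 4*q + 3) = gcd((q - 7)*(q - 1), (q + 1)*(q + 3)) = 1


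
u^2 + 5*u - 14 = (u - 2)*(u + 7)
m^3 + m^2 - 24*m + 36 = (m - 3)*(m - 2)*(m + 6)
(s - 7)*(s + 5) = s^2 - 2*s - 35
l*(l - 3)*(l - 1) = l^3 - 4*l^2 + 3*l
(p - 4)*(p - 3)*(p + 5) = p^3 - 2*p^2 - 23*p + 60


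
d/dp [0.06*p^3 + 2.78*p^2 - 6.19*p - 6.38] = 0.18*p^2 + 5.56*p - 6.19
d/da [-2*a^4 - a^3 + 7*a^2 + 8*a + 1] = -8*a^3 - 3*a^2 + 14*a + 8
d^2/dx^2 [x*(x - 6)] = 2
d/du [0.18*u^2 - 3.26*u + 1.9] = 0.36*u - 3.26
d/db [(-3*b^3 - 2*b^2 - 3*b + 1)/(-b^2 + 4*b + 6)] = (3*b^4 - 24*b^3 - 65*b^2 - 22*b - 22)/(b^4 - 8*b^3 + 4*b^2 + 48*b + 36)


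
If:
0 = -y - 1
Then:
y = -1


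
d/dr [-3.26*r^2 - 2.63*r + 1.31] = -6.52*r - 2.63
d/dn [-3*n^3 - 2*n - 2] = -9*n^2 - 2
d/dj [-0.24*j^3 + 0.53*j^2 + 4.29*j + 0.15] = -0.72*j^2 + 1.06*j + 4.29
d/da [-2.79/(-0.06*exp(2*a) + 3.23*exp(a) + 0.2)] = (9.0117 - 0.3348*exp(a))*exp(a)/(-0.06*exp(2*a) + 3.23*exp(a) + 0.2)^2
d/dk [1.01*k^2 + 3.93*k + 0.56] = 2.02*k + 3.93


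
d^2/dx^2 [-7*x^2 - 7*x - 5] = -14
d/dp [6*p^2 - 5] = 12*p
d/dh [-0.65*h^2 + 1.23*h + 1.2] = 1.23 - 1.3*h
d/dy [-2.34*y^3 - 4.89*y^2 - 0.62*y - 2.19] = -7.02*y^2 - 9.78*y - 0.62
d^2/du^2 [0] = 0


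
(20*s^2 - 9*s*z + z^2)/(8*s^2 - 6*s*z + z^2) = (-5*s + z)/(-2*s + z)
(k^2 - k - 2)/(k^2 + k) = (k - 2)/k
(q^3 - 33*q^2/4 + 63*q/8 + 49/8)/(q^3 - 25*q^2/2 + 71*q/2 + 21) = (q - 7/4)/(q - 6)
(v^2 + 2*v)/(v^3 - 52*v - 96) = v/(v^2 - 2*v - 48)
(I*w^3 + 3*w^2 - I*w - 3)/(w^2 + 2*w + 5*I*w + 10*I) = (I*w^3 + 3*w^2 - I*w - 3)/(w^2 + w*(2 + 5*I) + 10*I)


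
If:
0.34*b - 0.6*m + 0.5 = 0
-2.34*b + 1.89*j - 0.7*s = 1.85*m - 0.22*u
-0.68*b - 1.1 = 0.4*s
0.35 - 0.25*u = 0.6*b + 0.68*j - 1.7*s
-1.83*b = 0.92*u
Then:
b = -1.06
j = -1.68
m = 0.23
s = -0.94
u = 2.11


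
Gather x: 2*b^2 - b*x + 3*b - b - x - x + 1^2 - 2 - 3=2*b^2 + 2*b + x*(-b - 2) - 4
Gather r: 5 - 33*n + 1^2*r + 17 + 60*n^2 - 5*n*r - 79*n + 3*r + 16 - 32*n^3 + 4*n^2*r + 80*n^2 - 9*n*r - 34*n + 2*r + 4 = -32*n^3 + 140*n^2 - 146*n + r*(4*n^2 - 14*n + 6) + 42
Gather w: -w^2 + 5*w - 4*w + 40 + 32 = -w^2 + w + 72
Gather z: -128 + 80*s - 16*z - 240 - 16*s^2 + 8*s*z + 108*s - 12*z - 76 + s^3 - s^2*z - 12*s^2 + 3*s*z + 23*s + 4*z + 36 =s^3 - 28*s^2 + 211*s + z*(-s^2 + 11*s - 24) - 408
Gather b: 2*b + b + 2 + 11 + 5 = 3*b + 18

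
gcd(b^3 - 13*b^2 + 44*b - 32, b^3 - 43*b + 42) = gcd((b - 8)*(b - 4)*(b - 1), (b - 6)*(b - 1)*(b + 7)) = b - 1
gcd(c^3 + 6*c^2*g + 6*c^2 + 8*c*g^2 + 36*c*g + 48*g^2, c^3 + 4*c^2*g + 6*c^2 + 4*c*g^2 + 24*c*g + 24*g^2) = c^2 + 2*c*g + 6*c + 12*g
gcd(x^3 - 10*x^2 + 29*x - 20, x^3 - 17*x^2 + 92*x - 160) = x^2 - 9*x + 20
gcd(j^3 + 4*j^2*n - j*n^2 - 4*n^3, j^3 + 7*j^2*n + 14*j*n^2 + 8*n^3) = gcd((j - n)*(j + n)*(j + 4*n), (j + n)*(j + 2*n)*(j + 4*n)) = j^2 + 5*j*n + 4*n^2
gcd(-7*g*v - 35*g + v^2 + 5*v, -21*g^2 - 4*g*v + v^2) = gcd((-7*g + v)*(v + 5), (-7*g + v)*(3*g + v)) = -7*g + v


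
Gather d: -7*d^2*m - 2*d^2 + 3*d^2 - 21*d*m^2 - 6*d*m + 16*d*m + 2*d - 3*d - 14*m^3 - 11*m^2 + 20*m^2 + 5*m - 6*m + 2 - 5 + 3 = d^2*(1 - 7*m) + d*(-21*m^2 + 10*m - 1) - 14*m^3 + 9*m^2 - m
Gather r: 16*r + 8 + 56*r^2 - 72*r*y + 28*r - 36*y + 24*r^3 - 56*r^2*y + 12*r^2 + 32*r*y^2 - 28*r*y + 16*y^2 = 24*r^3 + r^2*(68 - 56*y) + r*(32*y^2 - 100*y + 44) + 16*y^2 - 36*y + 8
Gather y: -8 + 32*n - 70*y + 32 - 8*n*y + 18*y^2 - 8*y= 32*n + 18*y^2 + y*(-8*n - 78) + 24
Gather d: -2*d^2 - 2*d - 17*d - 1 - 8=-2*d^2 - 19*d - 9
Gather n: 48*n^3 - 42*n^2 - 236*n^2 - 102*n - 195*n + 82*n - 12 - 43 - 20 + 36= 48*n^3 - 278*n^2 - 215*n - 39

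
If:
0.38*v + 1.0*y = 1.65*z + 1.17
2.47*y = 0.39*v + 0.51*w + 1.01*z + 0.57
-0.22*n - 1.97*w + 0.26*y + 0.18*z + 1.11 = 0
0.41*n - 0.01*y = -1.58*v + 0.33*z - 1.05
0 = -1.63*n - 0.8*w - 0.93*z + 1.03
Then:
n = 1.22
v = -1.25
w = 0.26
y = -0.43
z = -1.25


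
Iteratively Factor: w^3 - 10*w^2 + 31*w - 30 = (w - 3)*(w^2 - 7*w + 10) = (w - 5)*(w - 3)*(w - 2)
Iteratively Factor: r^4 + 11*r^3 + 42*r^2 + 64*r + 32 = (r + 1)*(r^3 + 10*r^2 + 32*r + 32) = (r + 1)*(r + 4)*(r^2 + 6*r + 8) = (r + 1)*(r + 2)*(r + 4)*(r + 4)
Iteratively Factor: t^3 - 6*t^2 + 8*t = (t - 2)*(t^2 - 4*t) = (t - 4)*(t - 2)*(t)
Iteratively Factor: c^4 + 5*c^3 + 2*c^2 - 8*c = (c)*(c^3 + 5*c^2 + 2*c - 8) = c*(c + 4)*(c^2 + c - 2) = c*(c + 2)*(c + 4)*(c - 1)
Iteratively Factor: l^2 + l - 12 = (l - 3)*(l + 4)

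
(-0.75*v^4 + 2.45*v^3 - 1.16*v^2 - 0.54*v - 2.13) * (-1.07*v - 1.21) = 0.8025*v^5 - 1.714*v^4 - 1.7233*v^3 + 1.9814*v^2 + 2.9325*v + 2.5773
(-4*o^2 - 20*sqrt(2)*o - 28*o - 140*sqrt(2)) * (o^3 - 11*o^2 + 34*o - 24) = -4*o^5 - 20*sqrt(2)*o^4 + 16*o^4 + 80*sqrt(2)*o^3 + 172*o^3 - 856*o^2 + 860*sqrt(2)*o^2 - 4280*sqrt(2)*o + 672*o + 3360*sqrt(2)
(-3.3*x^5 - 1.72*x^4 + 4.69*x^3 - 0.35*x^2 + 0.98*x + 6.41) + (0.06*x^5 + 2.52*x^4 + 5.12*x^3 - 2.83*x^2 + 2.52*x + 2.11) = -3.24*x^5 + 0.8*x^4 + 9.81*x^3 - 3.18*x^2 + 3.5*x + 8.52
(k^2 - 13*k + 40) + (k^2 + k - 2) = 2*k^2 - 12*k + 38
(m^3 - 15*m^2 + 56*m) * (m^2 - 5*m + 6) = m^5 - 20*m^4 + 137*m^3 - 370*m^2 + 336*m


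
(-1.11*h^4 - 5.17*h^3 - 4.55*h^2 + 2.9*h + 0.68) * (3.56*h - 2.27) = -3.9516*h^5 - 15.8855*h^4 - 4.4621*h^3 + 20.6525*h^2 - 4.1622*h - 1.5436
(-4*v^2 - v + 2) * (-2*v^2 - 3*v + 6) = 8*v^4 + 14*v^3 - 25*v^2 - 12*v + 12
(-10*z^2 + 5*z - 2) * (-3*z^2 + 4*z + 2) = 30*z^4 - 55*z^3 + 6*z^2 + 2*z - 4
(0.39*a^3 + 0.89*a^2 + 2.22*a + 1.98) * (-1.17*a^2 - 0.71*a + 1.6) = -0.4563*a^5 - 1.3182*a^4 - 2.6053*a^3 - 2.4688*a^2 + 2.1462*a + 3.168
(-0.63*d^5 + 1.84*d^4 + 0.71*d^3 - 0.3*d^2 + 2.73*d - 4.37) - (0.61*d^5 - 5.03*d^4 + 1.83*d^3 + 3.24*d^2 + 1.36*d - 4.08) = -1.24*d^5 + 6.87*d^4 - 1.12*d^3 - 3.54*d^2 + 1.37*d - 0.29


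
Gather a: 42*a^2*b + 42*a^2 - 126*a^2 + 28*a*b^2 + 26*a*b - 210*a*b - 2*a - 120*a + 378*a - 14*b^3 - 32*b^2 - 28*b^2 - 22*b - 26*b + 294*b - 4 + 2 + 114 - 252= a^2*(42*b - 84) + a*(28*b^2 - 184*b + 256) - 14*b^3 - 60*b^2 + 246*b - 140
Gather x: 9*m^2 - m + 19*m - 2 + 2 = 9*m^2 + 18*m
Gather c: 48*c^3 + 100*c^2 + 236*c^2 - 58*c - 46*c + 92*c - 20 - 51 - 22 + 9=48*c^3 + 336*c^2 - 12*c - 84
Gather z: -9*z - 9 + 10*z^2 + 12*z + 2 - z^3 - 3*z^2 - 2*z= -z^3 + 7*z^2 + z - 7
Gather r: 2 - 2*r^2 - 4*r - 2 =-2*r^2 - 4*r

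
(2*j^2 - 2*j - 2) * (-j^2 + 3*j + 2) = -2*j^4 + 8*j^3 - 10*j - 4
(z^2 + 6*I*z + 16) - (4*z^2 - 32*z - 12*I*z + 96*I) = -3*z^2 + 32*z + 18*I*z + 16 - 96*I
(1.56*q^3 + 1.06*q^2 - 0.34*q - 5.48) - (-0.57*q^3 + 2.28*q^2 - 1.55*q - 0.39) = 2.13*q^3 - 1.22*q^2 + 1.21*q - 5.09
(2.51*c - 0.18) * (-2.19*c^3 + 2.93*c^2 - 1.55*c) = -5.4969*c^4 + 7.7485*c^3 - 4.4179*c^2 + 0.279*c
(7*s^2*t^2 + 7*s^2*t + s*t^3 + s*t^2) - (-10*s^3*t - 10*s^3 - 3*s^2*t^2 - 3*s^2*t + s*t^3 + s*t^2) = 10*s^3*t + 10*s^3 + 10*s^2*t^2 + 10*s^2*t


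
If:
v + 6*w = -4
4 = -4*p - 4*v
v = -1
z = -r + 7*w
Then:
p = 0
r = -z - 7/2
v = -1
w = -1/2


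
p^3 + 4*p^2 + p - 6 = (p - 1)*(p + 2)*(p + 3)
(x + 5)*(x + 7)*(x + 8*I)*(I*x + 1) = I*x^4 - 7*x^3 + 12*I*x^3 - 84*x^2 + 43*I*x^2 - 245*x + 96*I*x + 280*I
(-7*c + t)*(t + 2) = -7*c*t - 14*c + t^2 + 2*t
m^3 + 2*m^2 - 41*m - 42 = (m - 6)*(m + 1)*(m + 7)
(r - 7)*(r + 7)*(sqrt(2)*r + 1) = sqrt(2)*r^3 + r^2 - 49*sqrt(2)*r - 49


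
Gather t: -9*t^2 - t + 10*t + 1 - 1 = -9*t^2 + 9*t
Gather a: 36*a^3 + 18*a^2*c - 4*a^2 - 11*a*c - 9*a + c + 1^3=36*a^3 + a^2*(18*c - 4) + a*(-11*c - 9) + c + 1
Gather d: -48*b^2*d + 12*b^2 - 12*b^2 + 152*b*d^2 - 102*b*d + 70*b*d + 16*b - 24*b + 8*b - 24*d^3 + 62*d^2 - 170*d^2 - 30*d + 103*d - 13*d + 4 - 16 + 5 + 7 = -24*d^3 + d^2*(152*b - 108) + d*(-48*b^2 - 32*b + 60)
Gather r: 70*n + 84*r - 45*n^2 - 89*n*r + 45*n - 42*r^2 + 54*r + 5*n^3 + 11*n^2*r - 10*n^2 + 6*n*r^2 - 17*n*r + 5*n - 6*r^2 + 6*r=5*n^3 - 55*n^2 + 120*n + r^2*(6*n - 48) + r*(11*n^2 - 106*n + 144)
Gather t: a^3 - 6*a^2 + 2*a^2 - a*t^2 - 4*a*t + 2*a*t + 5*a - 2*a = a^3 - 4*a^2 - a*t^2 - 2*a*t + 3*a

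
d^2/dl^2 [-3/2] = 0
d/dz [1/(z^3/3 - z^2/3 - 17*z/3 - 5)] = 3*(-3*z^2 + 2*z + 17)/(-z^3 + z^2 + 17*z + 15)^2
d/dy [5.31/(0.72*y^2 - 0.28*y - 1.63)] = (1.4868 - 7.6464*y)/(-0.72*y^2 + 0.28*y + 1.63)^2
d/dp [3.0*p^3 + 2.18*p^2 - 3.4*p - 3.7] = 9.0*p^2 + 4.36*p - 3.4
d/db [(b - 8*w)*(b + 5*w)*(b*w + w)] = w*(3*b^2 - 6*b*w + 2*b - 40*w^2 - 3*w)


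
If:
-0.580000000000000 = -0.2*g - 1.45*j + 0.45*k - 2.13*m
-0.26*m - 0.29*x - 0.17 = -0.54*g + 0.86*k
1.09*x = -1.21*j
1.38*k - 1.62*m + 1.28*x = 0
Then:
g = 0.281740282569761*x + 0.901498430068082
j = -0.900826446280992*x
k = 0.292939969533994 - 0.317427854342451*x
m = 0.519721951239147*x + 0.249541455528958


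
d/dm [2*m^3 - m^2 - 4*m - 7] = 6*m^2 - 2*m - 4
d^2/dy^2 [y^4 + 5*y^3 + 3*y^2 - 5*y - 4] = 12*y^2 + 30*y + 6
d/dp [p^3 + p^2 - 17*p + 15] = 3*p^2 + 2*p - 17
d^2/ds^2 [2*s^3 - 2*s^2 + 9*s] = 12*s - 4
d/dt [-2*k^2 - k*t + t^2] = -k + 2*t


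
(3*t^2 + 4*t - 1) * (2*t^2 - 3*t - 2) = 6*t^4 - t^3 - 20*t^2 - 5*t + 2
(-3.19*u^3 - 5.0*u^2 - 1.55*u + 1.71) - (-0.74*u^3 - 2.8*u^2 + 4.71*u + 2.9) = -2.45*u^3 - 2.2*u^2 - 6.26*u - 1.19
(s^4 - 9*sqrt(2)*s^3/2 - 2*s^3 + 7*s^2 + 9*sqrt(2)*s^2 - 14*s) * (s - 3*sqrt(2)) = s^5 - 15*sqrt(2)*s^4/2 - 2*s^4 + 15*sqrt(2)*s^3 + 34*s^3 - 68*s^2 - 21*sqrt(2)*s^2 + 42*sqrt(2)*s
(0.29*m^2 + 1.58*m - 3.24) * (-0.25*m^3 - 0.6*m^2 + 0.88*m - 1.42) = -0.0725*m^5 - 0.569*m^4 + 0.1172*m^3 + 2.9226*m^2 - 5.0948*m + 4.6008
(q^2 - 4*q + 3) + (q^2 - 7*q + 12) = 2*q^2 - 11*q + 15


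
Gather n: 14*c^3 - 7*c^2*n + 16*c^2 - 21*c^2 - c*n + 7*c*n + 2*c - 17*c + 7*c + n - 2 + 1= 14*c^3 - 5*c^2 - 8*c + n*(-7*c^2 + 6*c + 1) - 1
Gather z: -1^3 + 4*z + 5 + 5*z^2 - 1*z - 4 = 5*z^2 + 3*z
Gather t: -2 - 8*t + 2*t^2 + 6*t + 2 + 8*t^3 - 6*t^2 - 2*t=8*t^3 - 4*t^2 - 4*t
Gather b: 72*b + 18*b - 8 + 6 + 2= 90*b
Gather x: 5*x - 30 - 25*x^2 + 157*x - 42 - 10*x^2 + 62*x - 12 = -35*x^2 + 224*x - 84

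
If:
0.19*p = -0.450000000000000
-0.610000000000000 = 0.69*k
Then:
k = -0.88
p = -2.37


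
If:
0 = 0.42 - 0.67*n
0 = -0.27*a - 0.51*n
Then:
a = -1.18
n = 0.63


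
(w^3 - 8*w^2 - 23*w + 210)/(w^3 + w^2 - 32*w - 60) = (w - 7)/(w + 2)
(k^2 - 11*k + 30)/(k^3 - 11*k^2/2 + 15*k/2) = 2*(k^2 - 11*k + 30)/(k*(2*k^2 - 11*k + 15))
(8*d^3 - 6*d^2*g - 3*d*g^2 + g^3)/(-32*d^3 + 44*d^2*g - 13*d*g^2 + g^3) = (-2*d - g)/(8*d - g)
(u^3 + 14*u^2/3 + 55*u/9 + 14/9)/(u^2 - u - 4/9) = (3*u^2 + 13*u + 14)/(3*u - 4)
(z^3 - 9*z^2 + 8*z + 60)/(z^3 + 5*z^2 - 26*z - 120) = (z^2 - 4*z - 12)/(z^2 + 10*z + 24)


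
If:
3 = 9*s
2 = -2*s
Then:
No Solution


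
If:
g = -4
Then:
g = -4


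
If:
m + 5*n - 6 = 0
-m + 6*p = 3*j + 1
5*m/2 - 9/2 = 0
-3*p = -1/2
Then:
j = -3/5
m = 9/5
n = 21/25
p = 1/6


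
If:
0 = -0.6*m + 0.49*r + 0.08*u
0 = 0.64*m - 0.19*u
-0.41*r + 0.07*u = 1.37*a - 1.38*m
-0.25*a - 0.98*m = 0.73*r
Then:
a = 0.00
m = 0.00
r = 0.00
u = 0.00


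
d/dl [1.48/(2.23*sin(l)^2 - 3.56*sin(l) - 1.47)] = (5.2688 - 6.6008*sin(l))*cos(l)/(-2.23*sin(l)^2 + 3.56*sin(l) + 1.47)^2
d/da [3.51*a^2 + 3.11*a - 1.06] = 7.02*a + 3.11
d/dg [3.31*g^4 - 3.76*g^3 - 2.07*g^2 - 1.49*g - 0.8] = 13.24*g^3 - 11.28*g^2 - 4.14*g - 1.49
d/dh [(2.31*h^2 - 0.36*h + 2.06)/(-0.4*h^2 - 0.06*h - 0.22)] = (-0.2826*h^2 + 0.6316*h + 0.2028)/(0.16*h^4 + 0.048*h^3 + 0.1796*h^2 + 0.0264*h + 0.0484)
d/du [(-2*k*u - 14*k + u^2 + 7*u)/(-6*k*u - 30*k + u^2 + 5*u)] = ((-6*k + 2*u + 5)*(2*k*u + 14*k - u^2 - 7*u) + (2*k - 2*u - 7)*(6*k*u + 30*k - u^2 - 5*u))/(6*k*u + 30*k - u^2 - 5*u)^2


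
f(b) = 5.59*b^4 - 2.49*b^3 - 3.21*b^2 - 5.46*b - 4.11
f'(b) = 22.36*b^3 - 7.47*b^2 - 6.42*b - 5.46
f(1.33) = -5.42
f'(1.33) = 25.39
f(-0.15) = -3.35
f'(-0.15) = -4.74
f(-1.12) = 10.27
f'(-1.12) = -39.05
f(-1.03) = 7.12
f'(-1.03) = -31.21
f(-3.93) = 1452.38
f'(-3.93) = -1452.82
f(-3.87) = 1367.15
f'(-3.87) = -1388.49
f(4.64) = 2243.80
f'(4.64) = 2037.63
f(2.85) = 265.41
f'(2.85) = 433.18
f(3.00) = 336.18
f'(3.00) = 511.77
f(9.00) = 34547.52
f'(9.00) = 15632.13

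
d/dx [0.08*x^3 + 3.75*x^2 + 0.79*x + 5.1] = 0.24*x^2 + 7.5*x + 0.79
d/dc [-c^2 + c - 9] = 1 - 2*c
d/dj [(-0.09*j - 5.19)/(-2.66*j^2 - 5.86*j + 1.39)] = (0.2394*j^2 + 0.5274*j - (0.09*j + 5.19)*(5.32*j + 5.86) - 0.1251)/(2.66*j^2 + 5.86*j - 1.39)^2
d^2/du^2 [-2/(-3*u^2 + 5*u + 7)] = 4*(9*u^2 - 15*u - (6*u - 5)^2 - 21)/(-3*u^2 + 5*u + 7)^3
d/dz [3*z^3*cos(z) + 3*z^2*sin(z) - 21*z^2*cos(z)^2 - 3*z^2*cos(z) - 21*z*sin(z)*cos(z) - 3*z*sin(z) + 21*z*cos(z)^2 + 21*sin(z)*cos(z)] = -3*z^3*sin(z) + 3*z^2*sin(z) + 21*z^2*sin(2*z) + 12*z^2*cos(z) + 6*z*sin(z) - 21*z*sin(2*z) - 9*z*cos(z) - 42*z*cos(2*z) - 21*z - 3*sin(z) - 21*sin(2*z)/2 + 63*cos(2*z)/2 + 21/2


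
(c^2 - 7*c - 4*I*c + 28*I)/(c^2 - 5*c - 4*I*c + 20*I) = (c - 7)/(c - 5)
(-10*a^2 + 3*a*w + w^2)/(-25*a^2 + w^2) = (-2*a + w)/(-5*a + w)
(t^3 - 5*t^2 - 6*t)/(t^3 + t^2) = (t - 6)/t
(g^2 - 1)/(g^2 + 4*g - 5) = (g + 1)/(g + 5)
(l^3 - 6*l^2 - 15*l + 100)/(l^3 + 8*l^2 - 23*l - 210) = (l^2 - l - 20)/(l^2 + 13*l + 42)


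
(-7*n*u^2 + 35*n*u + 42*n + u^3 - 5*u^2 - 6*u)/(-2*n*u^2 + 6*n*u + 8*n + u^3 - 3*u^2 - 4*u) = (-7*n*u + 42*n + u^2 - 6*u)/(-2*n*u + 8*n + u^2 - 4*u)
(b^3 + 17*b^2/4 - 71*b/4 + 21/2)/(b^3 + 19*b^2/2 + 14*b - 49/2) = (4*b^2 - 11*b + 6)/(2*(2*b^2 + 5*b - 7))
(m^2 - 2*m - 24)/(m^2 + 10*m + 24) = (m - 6)/(m + 6)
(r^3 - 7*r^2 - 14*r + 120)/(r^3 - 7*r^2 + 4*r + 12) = (r^2 - r - 20)/(r^2 - r - 2)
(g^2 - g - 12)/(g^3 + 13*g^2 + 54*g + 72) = (g - 4)/(g^2 + 10*g + 24)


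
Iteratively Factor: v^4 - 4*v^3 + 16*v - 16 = (v + 2)*(v^3 - 6*v^2 + 12*v - 8) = (v - 2)*(v + 2)*(v^2 - 4*v + 4) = (v - 2)^2*(v + 2)*(v - 2)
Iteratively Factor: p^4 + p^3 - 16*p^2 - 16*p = (p + 4)*(p^3 - 3*p^2 - 4*p) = (p - 4)*(p + 4)*(p^2 + p) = p*(p - 4)*(p + 4)*(p + 1)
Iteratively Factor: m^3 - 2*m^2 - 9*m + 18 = (m - 3)*(m^2 + m - 6) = (m - 3)*(m - 2)*(m + 3)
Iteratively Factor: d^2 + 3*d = (d + 3)*(d)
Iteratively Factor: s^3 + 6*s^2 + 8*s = (s + 2)*(s^2 + 4*s) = s*(s + 2)*(s + 4)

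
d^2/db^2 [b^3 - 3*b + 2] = 6*b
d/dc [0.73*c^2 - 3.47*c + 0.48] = 1.46*c - 3.47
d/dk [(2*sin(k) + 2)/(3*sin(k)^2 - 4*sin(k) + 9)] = 2*(-3*sin(k)^2 - 6*sin(k) + 13)*cos(k)/(3*sin(k)^2 - 4*sin(k) + 9)^2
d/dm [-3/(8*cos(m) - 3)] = -24*sin(m)/(8*cos(m) - 3)^2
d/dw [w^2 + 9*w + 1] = 2*w + 9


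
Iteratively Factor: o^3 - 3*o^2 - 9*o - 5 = (o + 1)*(o^2 - 4*o - 5) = (o - 5)*(o + 1)*(o + 1)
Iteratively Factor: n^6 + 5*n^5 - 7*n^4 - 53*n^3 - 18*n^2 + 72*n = (n + 3)*(n^5 + 2*n^4 - 13*n^3 - 14*n^2 + 24*n) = n*(n + 3)*(n^4 + 2*n^3 - 13*n^2 - 14*n + 24) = n*(n - 3)*(n + 3)*(n^3 + 5*n^2 + 2*n - 8) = n*(n - 3)*(n - 1)*(n + 3)*(n^2 + 6*n + 8) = n*(n - 3)*(n - 1)*(n + 2)*(n + 3)*(n + 4)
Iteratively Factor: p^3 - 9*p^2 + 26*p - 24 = (p - 2)*(p^2 - 7*p + 12) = (p - 3)*(p - 2)*(p - 4)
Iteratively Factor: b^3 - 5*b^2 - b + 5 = (b - 5)*(b^2 - 1) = (b - 5)*(b + 1)*(b - 1)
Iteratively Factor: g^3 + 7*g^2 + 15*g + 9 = (g + 1)*(g^2 + 6*g + 9) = (g + 1)*(g + 3)*(g + 3)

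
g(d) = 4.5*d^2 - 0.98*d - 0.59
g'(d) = 9.0*d - 0.98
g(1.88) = 13.47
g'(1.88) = 15.94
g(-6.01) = 167.84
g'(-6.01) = -55.07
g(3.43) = 48.99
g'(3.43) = 29.89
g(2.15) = 18.10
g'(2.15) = 18.37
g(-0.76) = 2.75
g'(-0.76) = -7.82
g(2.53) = 25.73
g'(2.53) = 21.79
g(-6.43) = 191.76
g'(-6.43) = -58.85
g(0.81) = 1.57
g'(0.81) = 6.31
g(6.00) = 155.53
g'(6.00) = 53.02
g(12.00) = 635.65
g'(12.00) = 107.02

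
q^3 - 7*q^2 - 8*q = q*(q - 8)*(q + 1)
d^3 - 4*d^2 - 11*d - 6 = (d - 6)*(d + 1)^2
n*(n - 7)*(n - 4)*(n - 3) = n^4 - 14*n^3 + 61*n^2 - 84*n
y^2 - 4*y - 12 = (y - 6)*(y + 2)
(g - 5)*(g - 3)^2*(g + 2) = g^4 - 9*g^3 + 17*g^2 + 33*g - 90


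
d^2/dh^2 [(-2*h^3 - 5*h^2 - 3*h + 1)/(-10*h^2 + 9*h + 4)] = 2*(992*h^3 + 516*h^2 + 726*h - 149)/(1000*h^6 - 2700*h^5 + 1230*h^4 + 1431*h^3 - 492*h^2 - 432*h - 64)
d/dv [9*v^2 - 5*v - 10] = 18*v - 5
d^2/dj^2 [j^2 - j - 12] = 2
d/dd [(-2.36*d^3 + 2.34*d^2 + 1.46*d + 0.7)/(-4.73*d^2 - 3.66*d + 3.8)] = (11.1628*d^4 + 17.2752*d^3 - 28.5626*d^2 + 24.406*d + 8.11)/(22.3729*d^4 + 34.6236*d^3 - 22.5524*d^2 - 27.816*d + 14.44)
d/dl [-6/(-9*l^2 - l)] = 6*(-18*l - 1)/(l^2*(9*l + 1)^2)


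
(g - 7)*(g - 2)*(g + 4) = g^3 - 5*g^2 - 22*g + 56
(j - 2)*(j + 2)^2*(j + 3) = j^4 + 5*j^3 + 2*j^2 - 20*j - 24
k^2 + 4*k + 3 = (k + 1)*(k + 3)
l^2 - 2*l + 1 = (l - 1)^2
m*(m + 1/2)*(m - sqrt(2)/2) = m^3 - sqrt(2)*m^2/2 + m^2/2 - sqrt(2)*m/4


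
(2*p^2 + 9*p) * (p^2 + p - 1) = 2*p^4 + 11*p^3 + 7*p^2 - 9*p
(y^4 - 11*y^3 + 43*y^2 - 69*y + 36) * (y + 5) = y^5 - 6*y^4 - 12*y^3 + 146*y^2 - 309*y + 180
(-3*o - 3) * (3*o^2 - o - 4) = -9*o^3 - 6*o^2 + 15*o + 12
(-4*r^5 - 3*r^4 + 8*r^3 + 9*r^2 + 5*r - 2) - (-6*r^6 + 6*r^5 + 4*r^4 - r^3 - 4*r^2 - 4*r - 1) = 6*r^6 - 10*r^5 - 7*r^4 + 9*r^3 + 13*r^2 + 9*r - 1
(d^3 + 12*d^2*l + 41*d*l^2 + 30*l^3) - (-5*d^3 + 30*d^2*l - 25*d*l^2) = 6*d^3 - 18*d^2*l + 66*d*l^2 + 30*l^3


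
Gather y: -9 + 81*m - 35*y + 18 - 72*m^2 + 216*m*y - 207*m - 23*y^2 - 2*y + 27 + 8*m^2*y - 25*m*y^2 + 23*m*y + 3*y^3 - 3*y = -72*m^2 - 126*m + 3*y^3 + y^2*(-25*m - 23) + y*(8*m^2 + 239*m - 40) + 36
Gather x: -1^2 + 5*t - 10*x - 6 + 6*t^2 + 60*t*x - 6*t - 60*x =6*t^2 - t + x*(60*t - 70) - 7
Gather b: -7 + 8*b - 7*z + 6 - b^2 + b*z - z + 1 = -b^2 + b*(z + 8) - 8*z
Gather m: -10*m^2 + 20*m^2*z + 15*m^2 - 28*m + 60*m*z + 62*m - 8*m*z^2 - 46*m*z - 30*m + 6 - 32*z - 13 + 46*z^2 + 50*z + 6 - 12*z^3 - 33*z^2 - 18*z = m^2*(20*z + 5) + m*(-8*z^2 + 14*z + 4) - 12*z^3 + 13*z^2 - 1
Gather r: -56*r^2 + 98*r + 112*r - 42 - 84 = -56*r^2 + 210*r - 126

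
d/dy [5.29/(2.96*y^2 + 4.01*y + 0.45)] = (-31.3168*y - 21.2129)/(2.96*y^2 + 4.01*y + 0.45)^2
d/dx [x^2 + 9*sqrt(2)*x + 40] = 2*x + 9*sqrt(2)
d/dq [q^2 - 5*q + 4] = 2*q - 5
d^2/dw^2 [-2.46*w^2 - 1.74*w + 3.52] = -4.92000000000000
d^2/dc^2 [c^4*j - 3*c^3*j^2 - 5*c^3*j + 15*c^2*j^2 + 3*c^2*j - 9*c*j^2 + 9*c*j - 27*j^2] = 6*j*(2*c^2 - 3*c*j - 5*c + 5*j + 1)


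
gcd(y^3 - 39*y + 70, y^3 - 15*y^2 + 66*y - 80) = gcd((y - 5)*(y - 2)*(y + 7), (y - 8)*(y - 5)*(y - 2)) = y^2 - 7*y + 10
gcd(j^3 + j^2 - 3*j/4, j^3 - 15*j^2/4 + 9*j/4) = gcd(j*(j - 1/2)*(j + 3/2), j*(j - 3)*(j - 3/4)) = j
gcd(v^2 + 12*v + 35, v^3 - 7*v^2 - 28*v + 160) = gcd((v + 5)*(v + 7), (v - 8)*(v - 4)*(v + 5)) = v + 5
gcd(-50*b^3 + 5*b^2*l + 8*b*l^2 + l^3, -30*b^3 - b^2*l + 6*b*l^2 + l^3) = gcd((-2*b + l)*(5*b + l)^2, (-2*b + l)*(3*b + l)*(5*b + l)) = 10*b^2 - 3*b*l - l^2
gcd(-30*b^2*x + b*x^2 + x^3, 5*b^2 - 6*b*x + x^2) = -5*b + x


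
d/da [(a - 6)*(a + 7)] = 2*a + 1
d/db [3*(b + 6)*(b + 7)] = 6*b + 39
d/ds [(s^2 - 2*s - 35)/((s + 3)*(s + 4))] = (9*s^2 + 94*s + 221)/(s^4 + 14*s^3 + 73*s^2 + 168*s + 144)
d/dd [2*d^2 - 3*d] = 4*d - 3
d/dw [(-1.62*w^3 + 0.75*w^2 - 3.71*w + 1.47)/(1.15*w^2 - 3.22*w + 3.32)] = (-1.863*w^4 + 10.4328*w^3 - 14.2837*w^2 + 1.599*w - 7.5838)/(1.3225*w^4 - 7.406*w^3 + 18.0044*w^2 - 21.3808*w + 11.0224)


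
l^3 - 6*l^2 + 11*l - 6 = (l - 3)*(l - 2)*(l - 1)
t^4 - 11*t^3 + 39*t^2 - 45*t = t*(t - 5)*(t - 3)^2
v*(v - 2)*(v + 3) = v^3 + v^2 - 6*v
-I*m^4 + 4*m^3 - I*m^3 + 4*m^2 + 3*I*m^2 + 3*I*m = m*(m + I)*(m + 3*I)*(-I*m - I)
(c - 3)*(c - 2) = c^2 - 5*c + 6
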